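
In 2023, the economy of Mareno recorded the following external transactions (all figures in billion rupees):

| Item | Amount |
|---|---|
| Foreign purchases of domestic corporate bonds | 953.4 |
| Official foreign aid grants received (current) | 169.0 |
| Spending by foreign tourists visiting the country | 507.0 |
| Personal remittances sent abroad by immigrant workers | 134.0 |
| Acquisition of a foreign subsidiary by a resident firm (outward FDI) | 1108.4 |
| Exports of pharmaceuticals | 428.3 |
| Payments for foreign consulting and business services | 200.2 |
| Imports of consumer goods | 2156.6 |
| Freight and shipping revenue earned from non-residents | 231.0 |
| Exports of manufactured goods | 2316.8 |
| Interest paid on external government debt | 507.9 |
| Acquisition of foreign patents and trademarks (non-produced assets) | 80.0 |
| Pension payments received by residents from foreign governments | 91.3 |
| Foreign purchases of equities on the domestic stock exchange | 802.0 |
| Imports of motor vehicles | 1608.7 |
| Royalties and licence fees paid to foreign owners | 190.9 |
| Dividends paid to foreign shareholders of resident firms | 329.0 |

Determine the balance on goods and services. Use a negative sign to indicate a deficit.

-673.3

Goods: -1608.7 + 2316.8 - 2156.6 + 428.3 = -1020.2
Services: 507.0 - 200.2 - 190.9 + 231.0 = 346.9
Trade balance = -1020.2 + 346.9 = -673.3
(Excluded from the trade balance — financial account: foreign purchases of domestic corporate bonds 953.4, acquisition of a foreign subsidiary by a resident firm (outward FDI) 1108.4, foreign purchases of equities on the domestic stock exchange 802.0; secondary income: official foreign aid grants received (current) 169.0, personal remittances sent abroad by immigrant workers 134.0, pension payments received by residents from foreign governments 91.3; primary income: interest paid on external government debt 507.9, dividends paid to foreign shareholders of resident firms 329.0; capital account: acquisition of foreign patents and trademarks (non-produced assets) 80.0.)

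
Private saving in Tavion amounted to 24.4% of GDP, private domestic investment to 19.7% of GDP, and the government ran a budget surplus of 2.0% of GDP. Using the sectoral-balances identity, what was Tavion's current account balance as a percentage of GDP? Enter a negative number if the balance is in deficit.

6.7

By the sectoral-balances identity, CA = (S_private - I) + (T - G).
Private balance = 24.4 - 19.7 = 4.7
Government balance (T - G) = 2.0
CA = 4.7 + 2.0 = 6.7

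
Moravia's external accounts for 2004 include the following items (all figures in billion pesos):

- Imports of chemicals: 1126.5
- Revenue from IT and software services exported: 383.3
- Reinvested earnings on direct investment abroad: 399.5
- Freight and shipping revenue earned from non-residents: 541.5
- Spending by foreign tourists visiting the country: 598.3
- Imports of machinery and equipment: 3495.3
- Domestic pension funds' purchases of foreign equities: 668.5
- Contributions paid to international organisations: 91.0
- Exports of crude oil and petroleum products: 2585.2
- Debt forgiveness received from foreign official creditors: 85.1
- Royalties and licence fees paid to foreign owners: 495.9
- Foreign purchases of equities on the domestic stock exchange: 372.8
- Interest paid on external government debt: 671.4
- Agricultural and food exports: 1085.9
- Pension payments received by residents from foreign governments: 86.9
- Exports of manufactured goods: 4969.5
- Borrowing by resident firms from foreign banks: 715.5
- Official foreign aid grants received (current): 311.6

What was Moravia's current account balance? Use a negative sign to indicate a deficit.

Goods: 1085.9 + 2585.2 + 4969.5 - 1126.5 - 3495.3 = 4018.8
Services: 541.5 + 383.3 + 598.3 - 495.9 = 1027.2
Primary income: -671.4 + 399.5 = -271.9
Secondary income: -91.0 + 311.6 + 86.9 = 307.5
Current account = 4018.8 + 1027.2 + (-271.9) + 307.5 = 5081.6
(Excluded from the current account — financial account: domestic pension funds' purchases of foreign equities 668.5, foreign purchases of equities on the domestic stock exchange 372.8, borrowing by resident firms from foreign banks 715.5; capital account: debt forgiveness received from foreign official creditors 85.1.)

5081.6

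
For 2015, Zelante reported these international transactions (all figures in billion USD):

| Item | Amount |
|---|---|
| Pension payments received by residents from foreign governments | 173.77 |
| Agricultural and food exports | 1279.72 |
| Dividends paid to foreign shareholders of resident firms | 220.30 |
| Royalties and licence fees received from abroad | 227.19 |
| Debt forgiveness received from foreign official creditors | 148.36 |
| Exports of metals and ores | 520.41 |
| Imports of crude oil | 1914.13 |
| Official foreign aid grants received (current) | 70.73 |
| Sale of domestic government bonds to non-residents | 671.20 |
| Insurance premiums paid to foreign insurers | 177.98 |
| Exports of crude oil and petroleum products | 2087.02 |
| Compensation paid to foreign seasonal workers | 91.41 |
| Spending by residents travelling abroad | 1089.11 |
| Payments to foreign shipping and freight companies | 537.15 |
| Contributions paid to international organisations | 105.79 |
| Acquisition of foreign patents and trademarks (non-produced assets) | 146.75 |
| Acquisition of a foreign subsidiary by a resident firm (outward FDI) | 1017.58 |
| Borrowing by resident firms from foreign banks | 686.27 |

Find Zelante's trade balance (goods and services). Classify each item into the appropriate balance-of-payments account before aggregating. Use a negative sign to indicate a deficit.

Goods: -1914.13 + 2087.02 + 520.41 + 1279.72 = 1973.02
Services: -1089.11 - 537.15 + 227.19 - 177.98 = -1577.05
Trade balance = 1973.02 + (-1577.05) = 395.97
(Excluded from the trade balance — secondary income: pension payments received by residents from foreign governments 173.77, official foreign aid grants received (current) 70.73, contributions paid to international organisations 105.79; primary income: dividends paid to foreign shareholders of resident firms 220.30, compensation paid to foreign seasonal workers 91.41; capital account: debt forgiveness received from foreign official creditors 148.36, acquisition of foreign patents and trademarks (non-produced assets) 146.75; financial account: sale of domestic government bonds to non-residents 671.20, acquisition of a foreign subsidiary by a resident firm (outward FDI) 1017.58, borrowing by resident firms from foreign banks 686.27.)

395.97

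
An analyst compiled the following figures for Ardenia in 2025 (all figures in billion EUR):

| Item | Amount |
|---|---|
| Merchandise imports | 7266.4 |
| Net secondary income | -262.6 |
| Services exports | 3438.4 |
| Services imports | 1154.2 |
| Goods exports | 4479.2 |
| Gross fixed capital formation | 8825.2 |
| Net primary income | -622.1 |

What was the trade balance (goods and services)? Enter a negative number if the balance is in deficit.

-503.0

Goods balance = 4479.2 - 7266.4 = -2787.2
Services balance = 3438.4 - 1154.2 = 2284.2
Trade balance (goods + services) = -2787.2 + 2284.2 = -503.0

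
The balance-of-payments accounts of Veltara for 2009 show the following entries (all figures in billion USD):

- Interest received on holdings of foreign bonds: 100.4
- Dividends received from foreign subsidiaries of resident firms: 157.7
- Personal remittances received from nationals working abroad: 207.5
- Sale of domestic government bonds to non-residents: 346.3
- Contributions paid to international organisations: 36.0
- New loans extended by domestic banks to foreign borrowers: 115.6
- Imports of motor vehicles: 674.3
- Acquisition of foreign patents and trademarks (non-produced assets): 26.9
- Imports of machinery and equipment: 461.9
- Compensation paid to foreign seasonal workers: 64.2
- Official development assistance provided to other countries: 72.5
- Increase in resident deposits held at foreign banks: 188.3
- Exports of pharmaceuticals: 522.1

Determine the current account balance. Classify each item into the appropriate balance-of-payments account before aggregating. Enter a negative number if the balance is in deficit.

-321.2

Goods: 522.1 - 461.9 - 674.3 = -614.1
Primary income: 157.7 + 100.4 - 64.2 = 193.9
Secondary income: -72.5 - 36.0 + 207.5 = 99.0
Current account = (-614.1) + 193.9 + 99.0 = -321.2
(Excluded from the current account — financial account: sale of domestic government bonds to non-residents 346.3, new loans extended by domestic banks to foreign borrowers 115.6, increase in resident deposits held at foreign banks 188.3; capital account: acquisition of foreign patents and trademarks (non-produced assets) 26.9.)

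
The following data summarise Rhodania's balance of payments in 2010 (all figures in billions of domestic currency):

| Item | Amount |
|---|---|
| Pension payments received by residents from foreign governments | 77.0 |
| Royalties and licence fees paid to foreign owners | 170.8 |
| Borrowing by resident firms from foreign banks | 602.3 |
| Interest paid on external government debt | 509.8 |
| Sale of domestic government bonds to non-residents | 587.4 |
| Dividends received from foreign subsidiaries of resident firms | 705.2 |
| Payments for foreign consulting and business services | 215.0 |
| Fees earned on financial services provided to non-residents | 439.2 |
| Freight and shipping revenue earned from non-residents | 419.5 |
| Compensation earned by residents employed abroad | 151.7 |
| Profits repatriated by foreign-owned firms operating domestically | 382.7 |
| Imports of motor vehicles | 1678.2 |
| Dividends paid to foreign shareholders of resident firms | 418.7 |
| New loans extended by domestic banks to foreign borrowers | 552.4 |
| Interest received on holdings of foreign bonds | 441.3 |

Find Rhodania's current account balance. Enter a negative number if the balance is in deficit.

Goods: -1678.2
Services: 419.5 + 439.2 - 215.0 - 170.8 = 472.9
Primary income: 441.3 + 705.2 - 418.7 + 151.7 - 509.8 - 382.7 = -13.0
Secondary income: 77.0
Current account = (-1678.2) + 472.9 + (-13.0) + 77.0 = -1141.3
(Excluded from the current account — financial account: borrowing by resident firms from foreign banks 602.3, sale of domestic government bonds to non-residents 587.4, new loans extended by domestic banks to foreign borrowers 552.4.)

-1141.3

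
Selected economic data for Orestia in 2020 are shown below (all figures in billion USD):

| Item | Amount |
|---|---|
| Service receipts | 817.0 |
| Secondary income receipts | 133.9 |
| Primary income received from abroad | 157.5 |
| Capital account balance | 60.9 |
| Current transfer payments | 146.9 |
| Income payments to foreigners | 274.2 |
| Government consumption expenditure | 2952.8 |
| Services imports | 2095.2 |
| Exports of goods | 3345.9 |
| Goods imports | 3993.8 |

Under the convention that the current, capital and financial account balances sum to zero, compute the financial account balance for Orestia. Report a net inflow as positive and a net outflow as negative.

1994.9

Goods balance = 3345.9 - 3993.8 = -647.9
Services balance = 817.0 - 2095.2 = -1278.2
Trade balance (goods + services) = -647.9 + (-1278.2) = -1926.1
Net primary income = 157.5 - 274.2 = -116.7
Net secondary income = 133.9 - 146.9 = -13.0
Current account = -1926.1 + (-116.7) + (-13.0) = -2055.8
Financial account = -(-2055.8 + 60.9) = 1994.9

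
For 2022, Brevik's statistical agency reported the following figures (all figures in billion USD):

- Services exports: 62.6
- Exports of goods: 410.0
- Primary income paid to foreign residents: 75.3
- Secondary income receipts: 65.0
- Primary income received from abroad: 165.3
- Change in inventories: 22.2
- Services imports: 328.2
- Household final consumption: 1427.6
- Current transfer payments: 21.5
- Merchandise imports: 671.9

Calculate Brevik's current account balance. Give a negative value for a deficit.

-394.0

Goods balance = 410.0 - 671.9 = -261.9
Services balance = 62.6 - 328.2 = -265.6
Trade balance (goods + services) = -261.9 + (-265.6) = -527.5
Net primary income = 165.3 - 75.3 = 90.0
Net secondary income = 65.0 - 21.5 = 43.5
Current account = -527.5 + 90.0 + 43.5 = -394.0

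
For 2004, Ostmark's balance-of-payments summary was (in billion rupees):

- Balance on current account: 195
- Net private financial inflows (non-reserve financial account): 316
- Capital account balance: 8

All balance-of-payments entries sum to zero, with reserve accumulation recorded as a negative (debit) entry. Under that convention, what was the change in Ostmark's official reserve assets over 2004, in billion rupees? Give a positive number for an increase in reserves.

Official reserve transactions balance = -(195 + 8 + 316) = -519
An accumulation of reserves is recorded as a debit (negative entry), so the change in the stock of reserves is the negative of that balance.
Change in official reserves = -(-519) = 519

519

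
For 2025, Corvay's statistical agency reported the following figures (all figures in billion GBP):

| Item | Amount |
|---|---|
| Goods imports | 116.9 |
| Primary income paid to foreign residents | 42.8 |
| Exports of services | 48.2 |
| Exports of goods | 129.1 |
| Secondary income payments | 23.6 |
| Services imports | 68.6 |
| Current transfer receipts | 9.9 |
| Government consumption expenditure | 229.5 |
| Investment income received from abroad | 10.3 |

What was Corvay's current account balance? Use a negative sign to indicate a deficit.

Goods balance = 129.1 - 116.9 = 12.2
Services balance = 48.2 - 68.6 = -20.4
Trade balance (goods + services) = 12.2 + (-20.4) = -8.2
Net primary income = 10.3 - 42.8 = -32.5
Net secondary income = 9.9 - 23.6 = -13.7
Current account = -8.2 + (-32.5) + (-13.7) = -54.4

-54.4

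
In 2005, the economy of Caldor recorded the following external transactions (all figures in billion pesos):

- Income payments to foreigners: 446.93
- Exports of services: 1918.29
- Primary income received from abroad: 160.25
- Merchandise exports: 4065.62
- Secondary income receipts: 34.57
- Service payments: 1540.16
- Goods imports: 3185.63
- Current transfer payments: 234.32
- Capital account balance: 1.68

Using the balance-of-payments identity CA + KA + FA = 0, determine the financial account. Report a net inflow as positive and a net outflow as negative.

Goods balance = 4065.62 - 3185.63 = 879.99
Services balance = 1918.29 - 1540.16 = 378.13
Trade balance (goods + services) = 879.99 + 378.13 = 1258.12
Net primary income = 160.25 - 446.93 = -286.68
Net secondary income = 34.57 - 234.32 = -199.75
Current account = 1258.12 + (-286.68) + (-199.75) = 771.69
Financial account = -(771.69 + 1.68) = -773.37

-773.37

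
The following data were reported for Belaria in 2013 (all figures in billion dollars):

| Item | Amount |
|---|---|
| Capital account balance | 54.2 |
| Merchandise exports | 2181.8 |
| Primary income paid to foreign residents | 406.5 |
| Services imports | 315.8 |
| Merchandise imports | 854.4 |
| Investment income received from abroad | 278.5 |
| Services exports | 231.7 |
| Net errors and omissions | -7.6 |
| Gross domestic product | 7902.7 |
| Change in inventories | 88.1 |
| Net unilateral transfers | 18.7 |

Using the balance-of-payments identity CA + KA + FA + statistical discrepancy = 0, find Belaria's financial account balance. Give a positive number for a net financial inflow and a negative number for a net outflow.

Goods balance = 2181.8 - 854.4 = 1327.4
Services balance = 231.7 - 315.8 = -84.1
Trade balance (goods + services) = 1327.4 + (-84.1) = 1243.3
Net primary income = 278.5 - 406.5 = -128.0
Net secondary income = 18.7
Current account = 1243.3 + (-128.0) + 18.7 = 1134.0
Financial account = -(1134.0 + 54.2 + (-7.6)) = -1180.6

-1180.6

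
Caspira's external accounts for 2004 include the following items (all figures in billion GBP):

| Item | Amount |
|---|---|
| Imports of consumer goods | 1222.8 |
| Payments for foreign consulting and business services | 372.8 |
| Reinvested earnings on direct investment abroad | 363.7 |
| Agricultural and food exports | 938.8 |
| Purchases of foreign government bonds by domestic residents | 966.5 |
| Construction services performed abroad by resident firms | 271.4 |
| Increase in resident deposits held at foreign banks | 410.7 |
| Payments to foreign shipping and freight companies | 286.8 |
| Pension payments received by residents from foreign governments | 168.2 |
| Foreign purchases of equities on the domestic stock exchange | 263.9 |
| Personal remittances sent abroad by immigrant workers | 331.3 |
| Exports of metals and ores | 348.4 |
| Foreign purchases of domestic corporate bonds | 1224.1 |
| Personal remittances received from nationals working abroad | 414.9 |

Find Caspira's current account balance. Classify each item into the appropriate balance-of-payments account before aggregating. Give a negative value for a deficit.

Goods: -1222.8 + 938.8 + 348.4 = 64.4
Services: -372.8 + 271.4 - 286.8 = -388.2
Primary income: 363.7
Secondary income: 168.2 - 331.3 + 414.9 = 251.8
Current account = 64.4 + (-388.2) + 363.7 + 251.8 = 291.7
(Excluded from the current account — financial account: purchases of foreign government bonds by domestic residents 966.5, increase in resident deposits held at foreign banks 410.7, foreign purchases of equities on the domestic stock exchange 263.9, foreign purchases of domestic corporate bonds 1224.1.)

291.7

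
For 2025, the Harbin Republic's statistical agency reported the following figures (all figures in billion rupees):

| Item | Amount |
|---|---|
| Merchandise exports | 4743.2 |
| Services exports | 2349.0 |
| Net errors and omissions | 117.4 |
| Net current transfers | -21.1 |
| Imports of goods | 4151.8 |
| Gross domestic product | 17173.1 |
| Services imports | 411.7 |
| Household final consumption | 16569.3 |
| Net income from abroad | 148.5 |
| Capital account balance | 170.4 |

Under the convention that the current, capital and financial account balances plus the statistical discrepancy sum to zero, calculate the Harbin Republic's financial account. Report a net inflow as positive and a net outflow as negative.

-2943.9

Goods balance = 4743.2 - 4151.8 = 591.4
Services balance = 2349.0 - 411.7 = 1937.3
Trade balance (goods + services) = 591.4 + 1937.3 = 2528.7
Net primary income = 148.5
Net secondary income = -21.1
Current account = 2528.7 + 148.5 + (-21.1) = 2656.1
Financial account = -(2656.1 + 170.4 + 117.4) = -2943.9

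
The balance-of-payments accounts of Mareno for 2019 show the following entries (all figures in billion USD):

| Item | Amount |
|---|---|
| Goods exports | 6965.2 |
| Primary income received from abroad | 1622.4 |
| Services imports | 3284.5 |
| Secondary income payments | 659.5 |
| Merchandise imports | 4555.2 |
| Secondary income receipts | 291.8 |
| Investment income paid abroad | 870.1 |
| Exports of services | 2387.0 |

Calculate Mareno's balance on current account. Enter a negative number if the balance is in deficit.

Goods balance = 6965.2 - 4555.2 = 2410.0
Services balance = 2387.0 - 3284.5 = -897.5
Trade balance (goods + services) = 2410.0 + (-897.5) = 1512.5
Net primary income = 1622.4 - 870.1 = 752.3
Net secondary income = 291.8 - 659.5 = -367.7
Current account = 1512.5 + 752.3 + (-367.7) = 1897.1

1897.1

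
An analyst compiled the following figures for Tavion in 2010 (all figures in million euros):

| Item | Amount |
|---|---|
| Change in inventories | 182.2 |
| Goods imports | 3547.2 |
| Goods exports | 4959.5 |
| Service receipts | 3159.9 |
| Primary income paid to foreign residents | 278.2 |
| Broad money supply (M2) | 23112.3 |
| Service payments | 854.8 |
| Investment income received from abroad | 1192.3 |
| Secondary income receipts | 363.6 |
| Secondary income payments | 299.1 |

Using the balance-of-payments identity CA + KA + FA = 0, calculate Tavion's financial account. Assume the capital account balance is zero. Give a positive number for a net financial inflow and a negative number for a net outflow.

-4696.0

Goods balance = 4959.5 - 3547.2 = 1412.3
Services balance = 3159.9 - 854.8 = 2305.1
Trade balance (goods + services) = 1412.3 + 2305.1 = 3717.4
Net primary income = 1192.3 - 278.2 = 914.1
Net secondary income = 363.6 - 299.1 = 64.5
Current account = 3717.4 + 914.1 + 64.5 = 4696.0
Financial account = -(4696.0) = -4696.0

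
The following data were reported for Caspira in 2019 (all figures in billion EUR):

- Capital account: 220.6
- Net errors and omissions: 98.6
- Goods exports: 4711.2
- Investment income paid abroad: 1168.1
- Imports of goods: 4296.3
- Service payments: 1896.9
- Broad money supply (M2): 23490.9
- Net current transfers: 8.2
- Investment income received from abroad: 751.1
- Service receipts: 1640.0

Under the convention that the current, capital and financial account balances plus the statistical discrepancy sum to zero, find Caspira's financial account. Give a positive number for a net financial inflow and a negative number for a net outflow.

-68.4

Goods balance = 4711.2 - 4296.3 = 414.9
Services balance = 1640.0 - 1896.9 = -256.9
Trade balance (goods + services) = 414.9 + (-256.9) = 158.0
Net primary income = 751.1 - 1168.1 = -417.0
Net secondary income = 8.2
Current account = 158.0 + (-417.0) + 8.2 = -250.8
Financial account = -(-250.8 + 220.6 + 98.6) = -68.4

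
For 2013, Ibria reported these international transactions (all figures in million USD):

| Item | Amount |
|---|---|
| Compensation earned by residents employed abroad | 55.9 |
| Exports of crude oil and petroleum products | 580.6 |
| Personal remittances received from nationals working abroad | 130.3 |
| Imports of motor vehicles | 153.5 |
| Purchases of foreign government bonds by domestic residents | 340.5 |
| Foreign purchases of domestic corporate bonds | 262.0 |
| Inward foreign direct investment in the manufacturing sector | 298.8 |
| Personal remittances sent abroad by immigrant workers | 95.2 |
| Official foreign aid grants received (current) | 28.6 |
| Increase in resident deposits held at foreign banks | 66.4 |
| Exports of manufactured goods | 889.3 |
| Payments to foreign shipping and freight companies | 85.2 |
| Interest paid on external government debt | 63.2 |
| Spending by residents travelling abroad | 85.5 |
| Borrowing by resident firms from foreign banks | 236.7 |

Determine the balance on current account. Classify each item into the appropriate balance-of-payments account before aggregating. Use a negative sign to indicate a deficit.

1202.1

Goods: -153.5 + 889.3 + 580.6 = 1316.4
Services: -85.2 - 85.5 = -170.7
Primary income: 55.9 - 63.2 = -7.3
Secondary income: 28.6 + 130.3 - 95.2 = 63.7
Current account = 1316.4 + (-170.7) + (-7.3) + 63.7 = 1202.1
(Excluded from the current account — financial account: purchases of foreign government bonds by domestic residents 340.5, foreign purchases of domestic corporate bonds 262.0, inward foreign direct investment in the manufacturing sector 298.8, increase in resident deposits held at foreign banks 66.4, borrowing by resident firms from foreign banks 236.7.)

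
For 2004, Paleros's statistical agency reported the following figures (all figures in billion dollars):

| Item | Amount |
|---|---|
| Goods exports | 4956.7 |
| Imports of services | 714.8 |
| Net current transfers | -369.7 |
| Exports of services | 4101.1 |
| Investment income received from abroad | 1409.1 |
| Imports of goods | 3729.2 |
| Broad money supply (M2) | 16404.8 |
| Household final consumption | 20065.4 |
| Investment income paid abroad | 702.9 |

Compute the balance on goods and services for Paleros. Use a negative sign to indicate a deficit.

Goods balance = 4956.7 - 3729.2 = 1227.5
Services balance = 4101.1 - 714.8 = 3386.3
Trade balance (goods + services) = 1227.5 + 3386.3 = 4613.8

4613.8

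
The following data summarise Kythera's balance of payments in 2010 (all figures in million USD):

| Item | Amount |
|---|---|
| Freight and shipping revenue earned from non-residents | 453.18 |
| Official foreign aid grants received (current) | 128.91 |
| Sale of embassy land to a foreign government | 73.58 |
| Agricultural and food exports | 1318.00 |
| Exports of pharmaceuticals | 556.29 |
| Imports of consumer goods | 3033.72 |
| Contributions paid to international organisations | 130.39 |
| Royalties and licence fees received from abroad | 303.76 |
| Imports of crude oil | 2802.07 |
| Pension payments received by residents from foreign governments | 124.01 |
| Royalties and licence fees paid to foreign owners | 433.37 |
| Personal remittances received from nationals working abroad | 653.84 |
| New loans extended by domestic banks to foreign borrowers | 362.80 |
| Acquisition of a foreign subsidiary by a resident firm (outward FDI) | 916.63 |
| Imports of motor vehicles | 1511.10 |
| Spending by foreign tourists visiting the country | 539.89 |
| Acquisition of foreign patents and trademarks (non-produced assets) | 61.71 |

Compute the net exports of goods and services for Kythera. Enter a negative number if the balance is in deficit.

Goods: -1511.10 - 2802.07 + 1318.00 - 3033.72 + 556.29 = -5472.60
Services: 539.89 + 453.18 - 433.37 + 303.76 = 863.46
Trade balance = -5472.60 + 863.46 = -4609.14
(Excluded from the trade balance — secondary income: official foreign aid grants received (current) 128.91, contributions paid to international organisations 130.39, pension payments received by residents from foreign governments 124.01, personal remittances received from nationals working abroad 653.84; capital account: sale of embassy land to a foreign government 73.58, acquisition of foreign patents and trademarks (non-produced assets) 61.71; financial account: new loans extended by domestic banks to foreign borrowers 362.80, acquisition of a foreign subsidiary by a resident firm (outward FDI) 916.63.)

-4609.14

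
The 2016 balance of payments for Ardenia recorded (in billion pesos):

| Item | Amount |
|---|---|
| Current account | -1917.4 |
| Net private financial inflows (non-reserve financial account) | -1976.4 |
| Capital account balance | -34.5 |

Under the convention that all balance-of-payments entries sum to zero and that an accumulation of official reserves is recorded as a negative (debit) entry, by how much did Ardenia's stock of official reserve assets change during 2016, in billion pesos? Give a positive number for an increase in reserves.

Official reserve transactions balance = -((-1917.4) + (-34.5) + (-1976.4)) = 3928.3
An accumulation of reserves is recorded as a debit (negative entry), so the change in the stock of reserves is the negative of that balance.
Change in official reserves = -(3928.3) = -3928.3

-3928.3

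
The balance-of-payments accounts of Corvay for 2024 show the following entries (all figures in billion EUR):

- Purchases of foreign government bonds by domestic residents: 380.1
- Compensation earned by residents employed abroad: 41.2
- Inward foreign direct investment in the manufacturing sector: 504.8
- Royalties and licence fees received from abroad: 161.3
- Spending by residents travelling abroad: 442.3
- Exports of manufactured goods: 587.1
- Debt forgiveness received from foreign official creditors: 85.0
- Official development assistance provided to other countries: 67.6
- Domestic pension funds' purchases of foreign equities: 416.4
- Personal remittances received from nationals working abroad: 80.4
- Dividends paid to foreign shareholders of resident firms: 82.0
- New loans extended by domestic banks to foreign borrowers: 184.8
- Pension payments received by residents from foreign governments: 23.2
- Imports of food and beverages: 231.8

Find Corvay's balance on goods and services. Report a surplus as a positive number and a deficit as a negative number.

Goods: 587.1 - 231.8 = 355.3
Services: -442.3 + 161.3 = -281.0
Trade balance = 355.3 + (-281.0) = 74.3
(Excluded from the trade balance — financial account: purchases of foreign government bonds by domestic residents 380.1, inward foreign direct investment in the manufacturing sector 504.8, domestic pension funds' purchases of foreign equities 416.4, new loans extended by domestic banks to foreign borrowers 184.8; primary income: compensation earned by residents employed abroad 41.2, dividends paid to foreign shareholders of resident firms 82.0; capital account: debt forgiveness received from foreign official creditors 85.0; secondary income: official development assistance provided to other countries 67.6, personal remittances received from nationals working abroad 80.4, pension payments received by residents from foreign governments 23.2.)

74.3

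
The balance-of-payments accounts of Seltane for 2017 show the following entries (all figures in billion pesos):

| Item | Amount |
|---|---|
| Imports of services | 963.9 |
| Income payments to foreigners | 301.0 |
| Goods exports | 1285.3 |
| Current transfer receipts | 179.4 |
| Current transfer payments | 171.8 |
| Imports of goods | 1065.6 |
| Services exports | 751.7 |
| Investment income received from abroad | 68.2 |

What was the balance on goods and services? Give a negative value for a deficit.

7.5

Goods balance = 1285.3 - 1065.6 = 219.7
Services balance = 751.7 - 963.9 = -212.2
Trade balance (goods + services) = 219.7 + (-212.2) = 7.5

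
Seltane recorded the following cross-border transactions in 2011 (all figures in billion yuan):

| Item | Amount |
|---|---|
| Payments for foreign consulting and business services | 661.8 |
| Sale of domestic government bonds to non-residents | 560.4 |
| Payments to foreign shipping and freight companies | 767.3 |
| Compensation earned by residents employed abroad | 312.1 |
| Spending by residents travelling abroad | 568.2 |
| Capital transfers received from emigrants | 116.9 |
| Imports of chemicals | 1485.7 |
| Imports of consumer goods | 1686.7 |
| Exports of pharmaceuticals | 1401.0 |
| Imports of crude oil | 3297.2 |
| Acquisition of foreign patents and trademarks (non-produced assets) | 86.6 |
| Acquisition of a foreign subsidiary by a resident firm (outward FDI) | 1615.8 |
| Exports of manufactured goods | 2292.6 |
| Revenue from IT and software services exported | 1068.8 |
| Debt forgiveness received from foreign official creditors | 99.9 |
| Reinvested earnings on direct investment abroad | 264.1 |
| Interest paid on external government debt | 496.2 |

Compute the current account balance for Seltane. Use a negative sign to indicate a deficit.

-3624.5

Goods: -1485.7 + 1401.0 - 1686.7 - 3297.2 + 2292.6 = -2776.0
Services: -767.3 - 661.8 - 568.2 + 1068.8 = -928.5
Primary income: 264.1 + 312.1 - 496.2 = 80.0
Current account = (-2776.0) + (-928.5) + 80.0 = -3624.5
(Excluded from the current account — financial account: sale of domestic government bonds to non-residents 560.4, acquisition of a foreign subsidiary by a resident firm (outward FDI) 1615.8; capital account: capital transfers received from emigrants 116.9, acquisition of foreign patents and trademarks (non-produced assets) 86.6, debt forgiveness received from foreign official creditors 99.9.)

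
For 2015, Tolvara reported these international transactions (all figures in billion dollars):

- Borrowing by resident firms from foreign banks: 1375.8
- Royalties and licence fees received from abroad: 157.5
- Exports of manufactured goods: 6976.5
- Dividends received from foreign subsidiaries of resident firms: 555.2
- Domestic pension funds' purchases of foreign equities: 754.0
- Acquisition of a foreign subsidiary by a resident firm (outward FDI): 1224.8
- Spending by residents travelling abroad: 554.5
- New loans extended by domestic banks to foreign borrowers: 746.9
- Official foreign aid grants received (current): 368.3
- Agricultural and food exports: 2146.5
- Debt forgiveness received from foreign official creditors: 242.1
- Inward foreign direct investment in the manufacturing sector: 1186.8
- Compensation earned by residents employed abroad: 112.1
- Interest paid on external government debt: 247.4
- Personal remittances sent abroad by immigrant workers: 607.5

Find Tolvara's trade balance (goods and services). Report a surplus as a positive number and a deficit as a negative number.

Goods: 6976.5 + 2146.5 = 9123.0
Services: 157.5 - 554.5 = -397.0
Trade balance = 9123.0 + (-397.0) = 8726.0
(Excluded from the trade balance — financial account: borrowing by resident firms from foreign banks 1375.8, domestic pension funds' purchases of foreign equities 754.0, acquisition of a foreign subsidiary by a resident firm (outward FDI) 1224.8, new loans extended by domestic banks to foreign borrowers 746.9, inward foreign direct investment in the manufacturing sector 1186.8; primary income: dividends received from foreign subsidiaries of resident firms 555.2, compensation earned by residents employed abroad 112.1, interest paid on external government debt 247.4; secondary income: official foreign aid grants received (current) 368.3, personal remittances sent abroad by immigrant workers 607.5; capital account: debt forgiveness received from foreign official creditors 242.1.)

8726.0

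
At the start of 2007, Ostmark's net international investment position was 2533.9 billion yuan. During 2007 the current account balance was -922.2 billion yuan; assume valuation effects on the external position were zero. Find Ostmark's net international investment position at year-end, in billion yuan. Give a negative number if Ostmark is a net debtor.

1611.7

With no valuation effects, change in NIIP = current account = -922.2
End-of-year NIIP = 2533.9 + (-922.2) = 1611.7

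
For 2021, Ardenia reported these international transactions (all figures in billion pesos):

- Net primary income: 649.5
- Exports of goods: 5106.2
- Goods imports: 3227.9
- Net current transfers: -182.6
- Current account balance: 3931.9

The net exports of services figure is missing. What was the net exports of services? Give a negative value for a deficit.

Current account = goods balance + services balance + net primary income + net secondary income
Sum of the known components = 2345.2
Net exports of services = CA - (known components) = 3931.9 - 2345.2 = 1586.7

1586.7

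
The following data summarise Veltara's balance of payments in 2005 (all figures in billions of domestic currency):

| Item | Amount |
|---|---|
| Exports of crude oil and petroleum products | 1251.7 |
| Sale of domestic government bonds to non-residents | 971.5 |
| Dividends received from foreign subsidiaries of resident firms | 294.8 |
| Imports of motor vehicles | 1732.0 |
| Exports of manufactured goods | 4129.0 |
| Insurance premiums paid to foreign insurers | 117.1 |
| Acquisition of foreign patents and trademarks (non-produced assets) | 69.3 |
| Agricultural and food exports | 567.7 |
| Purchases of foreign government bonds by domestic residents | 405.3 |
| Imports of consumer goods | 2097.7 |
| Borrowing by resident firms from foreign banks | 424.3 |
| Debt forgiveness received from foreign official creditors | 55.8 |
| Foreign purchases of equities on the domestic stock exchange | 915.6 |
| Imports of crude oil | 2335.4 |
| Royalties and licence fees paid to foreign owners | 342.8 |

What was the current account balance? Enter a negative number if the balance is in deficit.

Goods: 4129.0 - 2097.7 - 1732.0 + 567.7 + 1251.7 - 2335.4 = -216.7
Services: -117.1 - 342.8 = -459.9
Primary income: 294.8
Current account = (-216.7) + (-459.9) + 294.8 = -381.8
(Excluded from the current account — financial account: sale of domestic government bonds to non-residents 971.5, purchases of foreign government bonds by domestic residents 405.3, borrowing by resident firms from foreign banks 424.3, foreign purchases of equities on the domestic stock exchange 915.6; capital account: acquisition of foreign patents and trademarks (non-produced assets) 69.3, debt forgiveness received from foreign official creditors 55.8.)

-381.8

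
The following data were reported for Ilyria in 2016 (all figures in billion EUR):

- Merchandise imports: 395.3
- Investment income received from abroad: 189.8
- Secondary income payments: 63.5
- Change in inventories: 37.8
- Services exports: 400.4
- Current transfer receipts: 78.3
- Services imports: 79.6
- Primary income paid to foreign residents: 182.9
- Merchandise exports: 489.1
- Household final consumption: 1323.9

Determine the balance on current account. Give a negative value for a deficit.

Goods balance = 489.1 - 395.3 = 93.8
Services balance = 400.4 - 79.6 = 320.8
Trade balance (goods + services) = 93.8 + 320.8 = 414.6
Net primary income = 189.8 - 182.9 = 6.9
Net secondary income = 78.3 - 63.5 = 14.8
Current account = 414.6 + 6.9 + 14.8 = 436.3

436.3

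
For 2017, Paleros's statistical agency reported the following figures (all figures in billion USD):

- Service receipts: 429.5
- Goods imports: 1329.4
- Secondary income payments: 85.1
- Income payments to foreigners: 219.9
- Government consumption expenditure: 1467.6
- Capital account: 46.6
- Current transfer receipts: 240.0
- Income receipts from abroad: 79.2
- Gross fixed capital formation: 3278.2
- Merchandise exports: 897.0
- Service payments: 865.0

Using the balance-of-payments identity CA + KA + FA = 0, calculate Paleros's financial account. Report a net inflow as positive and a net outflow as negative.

807.1

Goods balance = 897.0 - 1329.4 = -432.4
Services balance = 429.5 - 865.0 = -435.5
Trade balance (goods + services) = -432.4 + (-435.5) = -867.9
Net primary income = 79.2 - 219.9 = -140.7
Net secondary income = 240.0 - 85.1 = 154.9
Current account = -867.9 + (-140.7) + 154.9 = -853.7
Financial account = -(-853.7 + 46.6) = 807.1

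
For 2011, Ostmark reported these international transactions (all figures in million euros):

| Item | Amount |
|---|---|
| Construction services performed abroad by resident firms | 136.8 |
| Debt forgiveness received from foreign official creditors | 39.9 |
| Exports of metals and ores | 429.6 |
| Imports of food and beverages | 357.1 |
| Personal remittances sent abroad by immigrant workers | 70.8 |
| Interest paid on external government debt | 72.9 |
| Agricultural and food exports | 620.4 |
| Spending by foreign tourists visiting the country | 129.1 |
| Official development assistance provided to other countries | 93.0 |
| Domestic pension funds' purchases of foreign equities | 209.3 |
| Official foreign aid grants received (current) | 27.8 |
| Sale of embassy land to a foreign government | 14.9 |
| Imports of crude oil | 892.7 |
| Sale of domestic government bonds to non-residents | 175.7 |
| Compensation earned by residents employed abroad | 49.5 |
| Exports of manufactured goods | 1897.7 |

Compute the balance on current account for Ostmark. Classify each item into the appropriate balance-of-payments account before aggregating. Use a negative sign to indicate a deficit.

Goods: -892.7 - 357.1 + 429.6 + 620.4 + 1897.7 = 1697.9
Services: 129.1 + 136.8 = 265.9
Primary income: -72.9 + 49.5 = -23.4
Secondary income: 27.8 - 70.8 - 93.0 = -136.0
Current account = 1697.9 + 265.9 + (-23.4) + (-136.0) = 1804.4
(Excluded from the current account — capital account: debt forgiveness received from foreign official creditors 39.9, sale of embassy land to a foreign government 14.9; financial account: domestic pension funds' purchases of foreign equities 209.3, sale of domestic government bonds to non-residents 175.7.)

1804.4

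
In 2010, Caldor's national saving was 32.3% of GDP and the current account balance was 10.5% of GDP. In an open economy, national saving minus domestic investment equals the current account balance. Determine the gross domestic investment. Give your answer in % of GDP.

I = S - CA = 32.3 - 10.5 = 21.8

21.8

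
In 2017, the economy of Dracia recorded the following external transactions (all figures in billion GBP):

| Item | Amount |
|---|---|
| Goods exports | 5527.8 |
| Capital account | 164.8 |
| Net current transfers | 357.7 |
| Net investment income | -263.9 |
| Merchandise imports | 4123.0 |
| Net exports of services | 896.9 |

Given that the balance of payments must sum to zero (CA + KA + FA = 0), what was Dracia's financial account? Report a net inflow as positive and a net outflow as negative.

Goods balance = 5527.8 - 4123.0 = 1404.8
Services balance = 896.9
Trade balance (goods + services) = 1404.8 + 896.9 = 2301.7
Net primary income = -263.9
Net secondary income = 357.7
Current account = 2301.7 + (-263.9) + 357.7 = 2395.5
Financial account = -(2395.5 + 164.8) = -2560.3

-2560.3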